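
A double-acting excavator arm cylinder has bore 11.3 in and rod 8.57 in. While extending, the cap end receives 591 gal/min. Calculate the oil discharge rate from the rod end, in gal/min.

Q_out ≈ 251 gal/min

Cap-side area A_cap = π/4 × (11.3 in)² = 100.3 in^2
Rod-side annular area A_ann = π/4 × (11.3² − 8.57²) = 42.60 in^2
Piston speed v = Q_in/A_cap; rod-end outflow Q_out = v × A_ann = Q_in × A_ann/A_cap.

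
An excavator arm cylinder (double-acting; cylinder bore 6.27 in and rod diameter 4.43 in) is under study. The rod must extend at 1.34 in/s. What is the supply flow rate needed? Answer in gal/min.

Q ≈ 10.7 gal/min

Cap-side area A_cap = π/4 × (6.27 in)² = 30.88 in^2
Q = A × v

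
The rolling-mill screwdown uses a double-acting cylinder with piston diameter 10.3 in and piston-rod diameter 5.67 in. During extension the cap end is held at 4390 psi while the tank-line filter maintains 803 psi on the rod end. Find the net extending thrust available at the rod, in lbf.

F ≈ 3.19e5 lbf

Cap-side area A_cap = π/4 × (10.3 in)² = 83.32 in^2
Rod-side annular area A_ann = π/4 × (10.3² − 5.67²) = 58.07 in^2
Net thrust = P_cap·A_cap − P_rod·A_ann = 3.658e5 lbf − 46630 lbf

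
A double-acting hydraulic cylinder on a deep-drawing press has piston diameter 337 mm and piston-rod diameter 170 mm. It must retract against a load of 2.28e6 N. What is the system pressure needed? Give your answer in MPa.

P ≈ 34.3 MPa

Rod-side annular area A_ann = π/4 × (337² − 170²) = 66500 mm^2
Retraction: pressure acts on the annular area.
P = F / A = 2.28e6 N / A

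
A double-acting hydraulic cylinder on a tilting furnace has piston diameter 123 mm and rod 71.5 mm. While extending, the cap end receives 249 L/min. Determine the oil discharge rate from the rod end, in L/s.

Q_out ≈ 2.75 L/s

Cap-side area A_cap = π/4 × (123 mm)² = 11880 mm^2
Rod-side annular area A_ann = π/4 × (123² − 71.5²) = 7867 mm^2
Piston speed v = Q_in/A_cap; rod-end outflow Q_out = v × A_ann = Q_in × A_ann/A_cap.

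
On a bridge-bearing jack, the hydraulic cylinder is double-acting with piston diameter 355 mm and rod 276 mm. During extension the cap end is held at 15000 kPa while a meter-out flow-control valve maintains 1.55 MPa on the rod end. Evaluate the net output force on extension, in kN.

Cap-side area A_cap = π/4 × (355 mm)² = 98980 mm^2
Rod-side annular area A_ann = π/4 × (355² − 276²) = 39150 mm^2
Net thrust = P_cap·A_cap − P_rod·A_ann = 1485 kN − 60.68 kN

F ≈ 1420 kN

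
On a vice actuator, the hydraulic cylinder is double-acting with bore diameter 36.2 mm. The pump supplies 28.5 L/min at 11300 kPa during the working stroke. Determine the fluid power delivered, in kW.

W ≈ 5.37 kW

Hydraulic power = P × Q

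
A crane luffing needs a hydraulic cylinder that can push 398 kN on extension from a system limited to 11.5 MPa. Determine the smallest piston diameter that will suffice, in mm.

Extension force acts on the full piston face: F = P × (π/4)D².
D = √(4F / (πP)) = √(4 × 398 kN / (π × 11.5 MPa))

D ≈ 210 mm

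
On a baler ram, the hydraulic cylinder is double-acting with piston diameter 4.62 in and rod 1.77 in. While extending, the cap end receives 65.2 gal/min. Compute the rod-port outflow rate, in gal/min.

Cap-side area A_cap = π/4 × (4.62 in)² = 16.76 in^2
Rod-side annular area A_ann = π/4 × (4.62² − 1.77²) = 14.30 in^2
Piston speed v = Q_in/A_cap; rod-end outflow Q_out = v × A_ann = Q_in × A_ann/A_cap.

Q_out ≈ 55.6 gal/min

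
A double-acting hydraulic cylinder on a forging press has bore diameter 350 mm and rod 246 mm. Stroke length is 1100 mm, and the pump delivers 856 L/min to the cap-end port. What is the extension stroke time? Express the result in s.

t ≈ 7.42 s

Cap-side area A_cap = π/4 × (350 mm)² = 96210 mm^2
Swept volume V = A × L; t = V / Q = A·L / Q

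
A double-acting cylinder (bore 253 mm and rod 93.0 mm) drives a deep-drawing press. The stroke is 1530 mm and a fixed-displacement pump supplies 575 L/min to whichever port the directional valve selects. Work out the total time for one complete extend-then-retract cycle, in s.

t ≈ 15.0 s

Cap-side area A_cap = π/4 × (253 mm)² = 50270 mm^2
Rod-side annular area A_ann = π/4 × (253² − 93.0²) = 43480 mm^2
t_ext = A_cap·L/Q = 8.026 s
t_ret = A_ann·L/Q = 6.942 s
t_cycle = t_ext + t_ret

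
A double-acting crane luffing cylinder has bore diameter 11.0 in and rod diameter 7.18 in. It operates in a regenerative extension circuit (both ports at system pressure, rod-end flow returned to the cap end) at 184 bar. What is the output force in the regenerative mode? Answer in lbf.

With equal pressure on both faces, forces on the annular region cancel; the net push is pressure × rod cross-section.
Rod cross-section A_rod = π/4 × (7.18 in)² = 40.49 in^2
F = P × A_rod

F ≈ 1.08e5 lbf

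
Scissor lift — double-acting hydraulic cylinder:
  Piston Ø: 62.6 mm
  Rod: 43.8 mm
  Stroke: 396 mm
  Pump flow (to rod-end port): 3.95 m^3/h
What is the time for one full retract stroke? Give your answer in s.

Rod-side annular area A_ann = π/4 × (62.6² − 43.8²) = 1571 mm^2
Swept volume V = A × L; t = V / Q = A·L / Q

t ≈ 0.567 s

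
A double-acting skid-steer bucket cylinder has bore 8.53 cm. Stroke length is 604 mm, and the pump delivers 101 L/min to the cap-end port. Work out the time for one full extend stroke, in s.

Cap-side area A_cap = π/4 × (8.53 cm)² = 57.15 cm^2
Swept volume V = A × L; t = V / Q = A·L / Q

t ≈ 2.05 s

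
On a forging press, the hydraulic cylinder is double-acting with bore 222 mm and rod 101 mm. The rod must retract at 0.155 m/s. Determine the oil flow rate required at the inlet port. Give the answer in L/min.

Rod-side annular area A_ann = π/4 × (222² − 101²) = 30700 mm^2
Q = A × v

Q ≈ 285 L/min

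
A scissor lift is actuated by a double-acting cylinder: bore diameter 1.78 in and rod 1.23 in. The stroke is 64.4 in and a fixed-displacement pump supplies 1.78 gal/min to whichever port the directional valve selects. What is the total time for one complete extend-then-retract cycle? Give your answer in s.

Cap-side area A_cap = π/4 × (1.78 in)² = 2.488 in^2
Rod-side annular area A_ann = π/4 × (1.78² − 1.23²) = 1.300 in^2
t_ext = A_cap·L/Q = 23.38 s
t_ret = A_ann·L/Q = 12.22 s
t_cycle = t_ext + t_ret

t ≈ 35.6 s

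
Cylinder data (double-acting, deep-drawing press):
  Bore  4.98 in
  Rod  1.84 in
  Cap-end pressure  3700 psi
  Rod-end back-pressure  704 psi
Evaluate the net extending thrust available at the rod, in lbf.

Cap-side area A_cap = π/4 × (4.98 in)² = 19.48 in^2
Rod-side annular area A_ann = π/4 × (4.98² − 1.84²) = 16.82 in^2
Net thrust = P_cap·A_cap − P_rod·A_ann = 72070 lbf − 11840 lbf

F ≈ 60200 lbf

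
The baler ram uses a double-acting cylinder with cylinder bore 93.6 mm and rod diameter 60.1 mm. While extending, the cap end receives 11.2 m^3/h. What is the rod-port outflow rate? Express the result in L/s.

Cap-side area A_cap = π/4 × (93.6 mm)² = 6881 mm^2
Rod-side annular area A_ann = π/4 × (93.6² − 60.1²) = 4044 mm^2
Piston speed v = Q_in/A_cap; rod-end outflow Q_out = v × A_ann = Q_in × A_ann/A_cap.

Q_out ≈ 1.83 L/s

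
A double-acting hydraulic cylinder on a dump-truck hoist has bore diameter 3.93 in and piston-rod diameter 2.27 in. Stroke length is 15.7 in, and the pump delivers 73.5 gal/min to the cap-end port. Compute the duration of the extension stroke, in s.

Cap-side area A_cap = π/4 × (3.93 in)² = 12.13 in^2
Swept volume V = A × L; t = V / Q = A·L / Q

t ≈ 0.673 s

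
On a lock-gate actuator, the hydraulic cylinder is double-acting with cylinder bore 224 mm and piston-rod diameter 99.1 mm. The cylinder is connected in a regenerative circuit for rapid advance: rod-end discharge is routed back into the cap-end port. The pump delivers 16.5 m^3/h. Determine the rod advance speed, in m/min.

In regeneration the rod-end outflow joins the pump flow into the cap end, so the net volume the pump must supply per unit advance equals the rod cross-section area.
Rod cross-section A_rod = π/4 × (99.1 mm)² = 7713 mm^2
v = Q_pump / A_rod

v ≈ 35.7 m/min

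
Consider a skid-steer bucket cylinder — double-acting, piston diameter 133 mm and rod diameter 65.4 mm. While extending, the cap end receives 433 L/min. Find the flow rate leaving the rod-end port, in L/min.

Cap-side area A_cap = π/4 × (133 mm)² = 13890 mm^2
Rod-side annular area A_ann = π/4 × (133² − 65.4²) = 10530 mm^2
Piston speed v = Q_in/A_cap; rod-end outflow Q_out = v × A_ann = Q_in × A_ann/A_cap.

Q_out ≈ 328 L/min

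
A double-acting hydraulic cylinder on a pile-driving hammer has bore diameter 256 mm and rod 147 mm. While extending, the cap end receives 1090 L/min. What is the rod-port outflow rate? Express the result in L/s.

Q_out ≈ 12.2 L/s

Cap-side area A_cap = π/4 × (256 mm)² = 51470 mm^2
Rod-side annular area A_ann = π/4 × (256² − 147²) = 34500 mm^2
Piston speed v = Q_in/A_cap; rod-end outflow Q_out = v × A_ann = Q_in × A_ann/A_cap.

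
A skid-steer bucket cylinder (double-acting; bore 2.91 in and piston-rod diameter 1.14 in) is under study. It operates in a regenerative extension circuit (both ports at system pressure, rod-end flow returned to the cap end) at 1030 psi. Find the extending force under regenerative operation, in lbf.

F ≈ 1050 lbf

With equal pressure on both faces, forces on the annular region cancel; the net push is pressure × rod cross-section.
Rod cross-section A_rod = π/4 × (1.14 in)² = 1.021 in^2
F = P × A_rod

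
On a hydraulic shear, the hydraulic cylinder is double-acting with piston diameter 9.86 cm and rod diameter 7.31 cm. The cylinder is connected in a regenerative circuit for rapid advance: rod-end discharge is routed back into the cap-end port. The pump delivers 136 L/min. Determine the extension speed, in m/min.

In regeneration the rod-end outflow joins the pump flow into the cap end, so the net volume the pump must supply per unit advance equals the rod cross-section area.
Rod cross-section A_rod = π/4 × (7.31 cm)² = 41.97 cm^2
v = Q_pump / A_rod

v ≈ 32.4 m/min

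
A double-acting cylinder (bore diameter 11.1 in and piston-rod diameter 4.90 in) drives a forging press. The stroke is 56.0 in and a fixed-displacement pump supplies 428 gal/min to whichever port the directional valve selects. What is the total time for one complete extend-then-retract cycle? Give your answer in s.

t ≈ 5.94 s

Cap-side area A_cap = π/4 × (11.1 in)² = 96.77 in^2
Rod-side annular area A_ann = π/4 × (11.1² − 4.90²) = 77.91 in^2
t_ext = A_cap·L/Q = 3.289 s
t_ret = A_ann·L/Q = 2.648 s
t_cycle = t_ext + t_ret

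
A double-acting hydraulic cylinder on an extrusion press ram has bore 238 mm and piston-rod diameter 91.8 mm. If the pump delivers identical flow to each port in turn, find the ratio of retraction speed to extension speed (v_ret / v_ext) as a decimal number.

v_ret/v_ext ≈ 1.17

Cap-side area A_cap = π/4 × (238 mm)² = 44490 mm^2
Rod-side annular area A_ann = π/4 × (238² − 91.8²) = 37870 mm^2
For equal Q, v ∝ 1/A, so v_ret/v_ext = A_cap/A_ann.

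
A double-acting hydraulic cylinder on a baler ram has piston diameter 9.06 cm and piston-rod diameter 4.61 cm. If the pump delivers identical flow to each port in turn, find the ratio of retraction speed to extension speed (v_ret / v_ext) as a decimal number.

v_ret/v_ext ≈ 1.35

Cap-side area A_cap = π/4 × (9.06 cm)² = 64.47 cm^2
Rod-side annular area A_ann = π/4 × (9.06² − 4.61²) = 47.78 cm^2
For equal Q, v ∝ 1/A, so v_ret/v_ext = A_cap/A_ann.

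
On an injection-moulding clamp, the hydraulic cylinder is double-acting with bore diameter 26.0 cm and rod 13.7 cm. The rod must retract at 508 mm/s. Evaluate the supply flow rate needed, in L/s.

Rod-side annular area A_ann = π/4 × (26.0² − 13.7²) = 383.5 cm^2
Q = A × v

Q ≈ 19.5 L/s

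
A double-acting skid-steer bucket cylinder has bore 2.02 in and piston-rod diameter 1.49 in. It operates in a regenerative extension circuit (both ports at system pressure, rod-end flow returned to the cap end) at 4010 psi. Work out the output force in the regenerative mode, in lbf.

F ≈ 6990 lbf

With equal pressure on both faces, forces on the annular region cancel; the net push is pressure × rod cross-section.
Rod cross-section A_rod = π/4 × (1.49 in)² = 1.744 in^2
F = P × A_rod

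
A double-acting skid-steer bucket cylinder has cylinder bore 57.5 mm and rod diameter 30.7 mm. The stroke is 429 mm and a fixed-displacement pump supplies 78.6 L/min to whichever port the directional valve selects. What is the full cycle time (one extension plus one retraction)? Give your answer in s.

t ≈ 1.46 s

Cap-side area A_cap = π/4 × (57.5 mm)² = 2597 mm^2
Rod-side annular area A_ann = π/4 × (57.5² − 30.7²) = 1856 mm^2
t_ext = A_cap·L/Q = 0.8504 s
t_ret = A_ann·L/Q = 0.6080 s
t_cycle = t_ext + t_ret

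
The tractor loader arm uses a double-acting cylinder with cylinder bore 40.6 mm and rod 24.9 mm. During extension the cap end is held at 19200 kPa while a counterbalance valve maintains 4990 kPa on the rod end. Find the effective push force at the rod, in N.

F ≈ 20800 N

Cap-side area A_cap = π/4 × (40.6 mm)² = 1295 mm^2
Rod-side annular area A_ann = π/4 × (40.6² − 24.9²) = 807.7 mm^2
Net thrust = P_cap·A_cap − P_rod·A_ann = 24860 N − 4030 N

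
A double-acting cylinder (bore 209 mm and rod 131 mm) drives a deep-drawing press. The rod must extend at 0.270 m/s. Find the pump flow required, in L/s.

Cap-side area A_cap = π/4 × (209 mm)² = 34310 mm^2
Q = A × v

Q ≈ 9.26 L/s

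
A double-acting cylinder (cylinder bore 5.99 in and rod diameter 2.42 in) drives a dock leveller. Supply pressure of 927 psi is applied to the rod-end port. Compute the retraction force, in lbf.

Rod-side annular area A_ann = π/4 × (5.99² − 2.42²) = 23.58 in^2
On retraction the pressure acts on the annular area (bore minus rod).
F = P × A_ann

F ≈ 21900 lbf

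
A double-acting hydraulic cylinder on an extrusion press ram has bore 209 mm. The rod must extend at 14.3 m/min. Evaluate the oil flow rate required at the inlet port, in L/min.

Cap-side area A_cap = π/4 × (209 mm)² = 34310 mm^2
Q = A × v

Q ≈ 491 L/min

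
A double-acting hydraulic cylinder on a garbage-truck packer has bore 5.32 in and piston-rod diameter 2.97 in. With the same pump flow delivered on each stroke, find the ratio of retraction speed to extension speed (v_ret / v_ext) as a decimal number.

Cap-side area A_cap = π/4 × (5.32 in)² = 22.23 in^2
Rod-side annular area A_ann = π/4 × (5.32² − 2.97²) = 15.30 in^2
For equal Q, v ∝ 1/A, so v_ret/v_ext = A_cap/A_ann.

v_ret/v_ext ≈ 1.45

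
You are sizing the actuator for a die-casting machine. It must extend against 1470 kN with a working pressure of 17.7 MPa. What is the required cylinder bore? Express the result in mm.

D ≈ 325 mm

Extension force acts on the full piston face: F = P × (π/4)D².
D = √(4F / (πP)) = √(4 × 1470 kN / (π × 17.7 MPa))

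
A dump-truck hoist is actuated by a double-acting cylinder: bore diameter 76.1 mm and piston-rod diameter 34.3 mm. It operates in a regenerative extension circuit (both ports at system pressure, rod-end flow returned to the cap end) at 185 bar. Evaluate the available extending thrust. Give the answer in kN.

F ≈ 17.1 kN

With equal pressure on both faces, forces on the annular region cancel; the net push is pressure × rod cross-section.
Rod cross-section A_rod = π/4 × (34.3 mm)² = 924.0 mm^2
F = P × A_rod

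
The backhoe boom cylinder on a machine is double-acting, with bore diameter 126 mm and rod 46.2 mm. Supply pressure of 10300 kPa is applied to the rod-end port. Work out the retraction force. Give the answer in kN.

F ≈ 111 kN

Rod-side annular area A_ann = π/4 × (126² − 46.2²) = 10790 mm^2
On retraction the pressure acts on the annular area (bore minus rod).
F = P × A_ann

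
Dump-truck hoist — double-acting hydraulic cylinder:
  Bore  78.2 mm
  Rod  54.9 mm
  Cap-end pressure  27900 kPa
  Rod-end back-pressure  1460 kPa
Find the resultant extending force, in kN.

F ≈ 130 kN

Cap-side area A_cap = π/4 × (78.2 mm)² = 4803 mm^2
Rod-side annular area A_ann = π/4 × (78.2² − 54.9²) = 2436 mm^2
Net thrust = P_cap·A_cap − P_rod·A_ann = 134.0 kN − 3.556 kN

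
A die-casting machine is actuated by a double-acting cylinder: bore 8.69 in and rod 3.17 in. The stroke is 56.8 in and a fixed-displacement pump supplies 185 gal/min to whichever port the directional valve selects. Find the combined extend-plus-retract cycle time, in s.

Cap-side area A_cap = π/4 × (8.69 in)² = 59.31 in^2
Rod-side annular area A_ann = π/4 × (8.69² − 3.17²) = 51.42 in^2
t_ext = A_cap·L/Q = 4.730 s
t_ret = A_ann·L/Q = 4.100 s
t_cycle = t_ext + t_ret

t ≈ 8.83 s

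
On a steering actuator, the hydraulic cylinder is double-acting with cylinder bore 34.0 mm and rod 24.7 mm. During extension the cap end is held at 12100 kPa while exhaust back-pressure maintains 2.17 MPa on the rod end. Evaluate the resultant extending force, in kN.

Cap-side area A_cap = π/4 × (34.0 mm)² = 907.9 mm^2
Rod-side annular area A_ann = π/4 × (34.0² − 24.7²) = 428.8 mm^2
Net thrust = P_cap·A_cap − P_rod·A_ann = 10.99 kN − 0.9304 kN

F ≈ 10.1 kN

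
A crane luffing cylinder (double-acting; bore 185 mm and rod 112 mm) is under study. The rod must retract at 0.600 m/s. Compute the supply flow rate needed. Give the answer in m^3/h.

Rod-side annular area A_ann = π/4 × (185² − 112²) = 17030 mm^2
Q = A × v

Q ≈ 36.8 m^3/h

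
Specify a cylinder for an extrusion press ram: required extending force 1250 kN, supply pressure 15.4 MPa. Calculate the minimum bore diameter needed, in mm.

Extension force acts on the full piston face: F = P × (π/4)D².
D = √(4F / (πP)) = √(4 × 1250 kN / (π × 15.4 MPa))

D ≈ 321 mm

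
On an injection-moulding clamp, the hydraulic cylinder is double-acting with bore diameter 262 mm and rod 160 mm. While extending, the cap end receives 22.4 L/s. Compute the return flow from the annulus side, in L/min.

Q_out ≈ 843 L/min

Cap-side area A_cap = π/4 × (262 mm)² = 53910 mm^2
Rod-side annular area A_ann = π/4 × (262² − 160²) = 33810 mm^2
Piston speed v = Q_in/A_cap; rod-end outflow Q_out = v × A_ann = Q_in × A_ann/A_cap.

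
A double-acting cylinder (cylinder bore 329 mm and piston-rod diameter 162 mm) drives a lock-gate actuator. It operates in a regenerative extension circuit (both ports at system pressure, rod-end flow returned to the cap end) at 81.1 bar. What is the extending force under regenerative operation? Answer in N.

F ≈ 1.67e5 N

With equal pressure on both faces, forces on the annular region cancel; the net push is pressure × rod cross-section.
Rod cross-section A_rod = π/4 × (162 mm)² = 20610 mm^2
F = P × A_rod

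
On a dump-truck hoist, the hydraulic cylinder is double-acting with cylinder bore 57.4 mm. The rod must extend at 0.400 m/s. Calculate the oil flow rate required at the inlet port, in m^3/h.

Cap-side area A_cap = π/4 × (57.4 mm)² = 2588 mm^2
Q = A × v

Q ≈ 3.73 m^3/h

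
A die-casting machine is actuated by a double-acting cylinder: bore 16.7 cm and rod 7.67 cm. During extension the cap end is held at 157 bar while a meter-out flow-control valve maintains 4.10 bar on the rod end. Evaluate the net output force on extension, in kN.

Cap-side area A_cap = π/4 × (16.7 cm)² = 219.0 cm^2
Rod-side annular area A_ann = π/4 × (16.7² − 7.67²) = 172.8 cm^2
Net thrust = P_cap·A_cap − P_rod·A_ann = 343.9 kN − 7.086 kN

F ≈ 337 kN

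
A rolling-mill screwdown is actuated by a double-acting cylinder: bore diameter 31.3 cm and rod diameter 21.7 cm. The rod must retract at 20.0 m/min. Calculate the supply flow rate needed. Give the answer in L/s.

Q ≈ 13.3 L/s

Rod-side annular area A_ann = π/4 × (31.3² − 21.7²) = 399.6 cm^2
Q = A × v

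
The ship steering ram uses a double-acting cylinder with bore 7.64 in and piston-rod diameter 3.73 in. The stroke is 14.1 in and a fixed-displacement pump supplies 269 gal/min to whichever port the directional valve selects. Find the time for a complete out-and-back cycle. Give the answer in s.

t ≈ 1.10 s

Cap-side area A_cap = π/4 × (7.64 in)² = 45.84 in^2
Rod-side annular area A_ann = π/4 × (7.64² − 3.73²) = 34.92 in^2
t_ext = A_cap·L/Q = 0.6241 s
t_ret = A_ann·L/Q = 0.4754 s
t_cycle = t_ext + t_ret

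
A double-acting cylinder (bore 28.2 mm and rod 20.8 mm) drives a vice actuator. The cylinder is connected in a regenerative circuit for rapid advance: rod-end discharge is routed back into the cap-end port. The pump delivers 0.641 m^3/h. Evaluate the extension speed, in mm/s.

v ≈ 524 mm/s

In regeneration the rod-end outflow joins the pump flow into the cap end, so the net volume the pump must supply per unit advance equals the rod cross-section area.
Rod cross-section A_rod = π/4 × (20.8 mm)² = 339.8 mm^2
v = Q_pump / A_rod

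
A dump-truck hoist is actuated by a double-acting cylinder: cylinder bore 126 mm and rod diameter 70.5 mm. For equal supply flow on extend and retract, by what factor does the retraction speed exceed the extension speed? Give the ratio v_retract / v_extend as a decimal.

v_ret/v_ext ≈ 1.46

Cap-side area A_cap = π/4 × (126 mm)² = 12470 mm^2
Rod-side annular area A_ann = π/4 × (126² − 70.5²) = 8565 mm^2
For equal Q, v ∝ 1/A, so v_ret/v_ext = A_cap/A_ann.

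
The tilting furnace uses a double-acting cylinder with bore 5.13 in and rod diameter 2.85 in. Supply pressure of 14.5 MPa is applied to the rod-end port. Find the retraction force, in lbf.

F ≈ 30100 lbf

Rod-side annular area A_ann = π/4 × (5.13² − 2.85²) = 14.29 in^2
On retraction the pressure acts on the annular area (bore minus rod).
F = P × A_ann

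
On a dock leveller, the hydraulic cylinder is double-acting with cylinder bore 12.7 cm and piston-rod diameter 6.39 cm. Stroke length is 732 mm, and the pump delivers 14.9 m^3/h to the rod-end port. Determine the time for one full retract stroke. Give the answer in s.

Rod-side annular area A_ann = π/4 × (12.7² − 6.39²) = 94.61 cm^2
Swept volume V = A × L; t = V / Q = A·L / Q

t ≈ 1.67 s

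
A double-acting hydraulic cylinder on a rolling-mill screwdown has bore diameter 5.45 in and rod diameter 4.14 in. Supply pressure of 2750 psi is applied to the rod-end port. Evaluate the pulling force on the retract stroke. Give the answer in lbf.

Rod-side annular area A_ann = π/4 × (5.45² − 4.14²) = 9.867 in^2
On retraction the pressure acts on the annular area (bore minus rod).
F = P × A_ann

F ≈ 27100 lbf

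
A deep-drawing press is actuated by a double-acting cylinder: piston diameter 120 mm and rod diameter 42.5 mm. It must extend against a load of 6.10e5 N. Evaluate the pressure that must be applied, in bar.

Cap-side area A_cap = π/4 × (120 mm)² = 11310 mm^2
P = F / A = 6.10e5 N / A

P ≈ 539 bar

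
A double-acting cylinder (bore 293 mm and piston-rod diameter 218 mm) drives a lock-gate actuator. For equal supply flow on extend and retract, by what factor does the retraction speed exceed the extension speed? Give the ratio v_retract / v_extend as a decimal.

Cap-side area A_cap = π/4 × (293 mm)² = 67430 mm^2
Rod-side annular area A_ann = π/4 × (293² − 218²) = 30100 mm^2
For equal Q, v ∝ 1/A, so v_ret/v_ext = A_cap/A_ann.

v_ret/v_ext ≈ 2.24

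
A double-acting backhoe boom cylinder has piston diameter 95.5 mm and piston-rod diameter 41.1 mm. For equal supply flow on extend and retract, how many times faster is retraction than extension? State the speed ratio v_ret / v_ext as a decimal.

Cap-side area A_cap = π/4 × (95.5 mm)² = 7163 mm^2
Rod-side annular area A_ann = π/4 × (95.5² − 41.1²) = 5836 mm^2
For equal Q, v ∝ 1/A, so v_ret/v_ext = A_cap/A_ann.

v_ret/v_ext ≈ 1.23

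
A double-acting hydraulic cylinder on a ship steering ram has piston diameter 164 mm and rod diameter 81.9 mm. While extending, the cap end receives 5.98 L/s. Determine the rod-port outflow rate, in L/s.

Q_out ≈ 4.49 L/s

Cap-side area A_cap = π/4 × (164 mm)² = 21120 mm^2
Rod-side annular area A_ann = π/4 × (164² − 81.9²) = 15860 mm^2
Piston speed v = Q_in/A_cap; rod-end outflow Q_out = v × A_ann = Q_in × A_ann/A_cap.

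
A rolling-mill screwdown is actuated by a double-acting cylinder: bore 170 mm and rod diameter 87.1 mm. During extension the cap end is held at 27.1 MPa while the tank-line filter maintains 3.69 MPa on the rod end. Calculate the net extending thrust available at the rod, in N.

F ≈ 5.53e5 N

Cap-side area A_cap = π/4 × (170 mm)² = 22700 mm^2
Rod-side annular area A_ann = π/4 × (170² − 87.1²) = 16740 mm^2
Net thrust = P_cap·A_cap − P_rod·A_ann = 6.151e5 N − 61770 N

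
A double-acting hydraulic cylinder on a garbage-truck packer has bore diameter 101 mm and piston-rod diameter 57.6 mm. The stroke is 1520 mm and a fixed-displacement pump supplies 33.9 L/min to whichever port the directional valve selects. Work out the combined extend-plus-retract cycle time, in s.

Cap-side area A_cap = π/4 × (101 mm)² = 8012 mm^2
Rod-side annular area A_ann = π/4 × (101² − 57.6²) = 5406 mm^2
t_ext = A_cap·L/Q = 21.55 s
t_ret = A_ann·L/Q = 14.54 s
t_cycle = t_ext + t_ret

t ≈ 36.1 s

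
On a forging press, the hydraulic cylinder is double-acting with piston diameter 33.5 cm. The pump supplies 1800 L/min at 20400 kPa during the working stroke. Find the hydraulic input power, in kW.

W ≈ 612 kW

Hydraulic power = P × Q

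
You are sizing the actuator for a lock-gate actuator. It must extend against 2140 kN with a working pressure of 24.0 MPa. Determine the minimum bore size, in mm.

Extension force acts on the full piston face: F = P × (π/4)D².
D = √(4F / (πP)) = √(4 × 2140 kN / (π × 24.0 MPa))

D ≈ 337 mm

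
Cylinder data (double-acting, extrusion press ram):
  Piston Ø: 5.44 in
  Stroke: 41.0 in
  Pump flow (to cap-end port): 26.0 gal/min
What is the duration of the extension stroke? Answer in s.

Cap-side area A_cap = π/4 × (5.44 in)² = 23.24 in^2
Swept volume V = A × L; t = V / Q = A·L / Q

t ≈ 9.52 s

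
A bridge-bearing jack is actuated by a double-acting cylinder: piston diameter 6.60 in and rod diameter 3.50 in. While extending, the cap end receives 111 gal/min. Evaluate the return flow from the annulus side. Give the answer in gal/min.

Q_out ≈ 79.8 gal/min

Cap-side area A_cap = π/4 × (6.60 in)² = 34.21 in^2
Rod-side annular area A_ann = π/4 × (6.60² − 3.50²) = 24.59 in^2
Piston speed v = Q_in/A_cap; rod-end outflow Q_out = v × A_ann = Q_in × A_ann/A_cap.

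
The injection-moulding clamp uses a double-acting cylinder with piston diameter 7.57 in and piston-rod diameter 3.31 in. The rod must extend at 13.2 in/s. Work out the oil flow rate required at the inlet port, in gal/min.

Cap-side area A_cap = π/4 × (7.57 in)² = 45.01 in^2
Q = A × v

Q ≈ 154 gal/min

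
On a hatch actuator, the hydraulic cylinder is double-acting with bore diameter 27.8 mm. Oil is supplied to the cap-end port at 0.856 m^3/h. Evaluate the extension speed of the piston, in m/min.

Cap-side area A_cap = π/4 × (27.8 mm)² = 607.0 mm^2
v = Q / A

v ≈ 23.5 m/min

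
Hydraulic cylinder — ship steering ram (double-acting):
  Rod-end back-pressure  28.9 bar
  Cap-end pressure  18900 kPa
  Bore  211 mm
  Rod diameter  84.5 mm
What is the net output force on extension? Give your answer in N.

F ≈ 5.76e5 N

Cap-side area A_cap = π/4 × (211 mm)² = 34970 mm^2
Rod-side annular area A_ann = π/4 × (211² − 84.5²) = 29360 mm^2
Net thrust = P_cap·A_cap − P_rod·A_ann = 6.609e5 N − 84850 N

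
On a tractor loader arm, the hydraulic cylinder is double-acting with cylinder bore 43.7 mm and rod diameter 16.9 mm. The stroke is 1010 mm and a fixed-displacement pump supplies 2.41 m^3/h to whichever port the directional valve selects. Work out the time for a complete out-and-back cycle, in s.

Cap-side area A_cap = π/4 × (43.7 mm)² = 1500 mm^2
Rod-side annular area A_ann = π/4 × (43.7² − 16.9²) = 1276 mm^2
t_ext = A_cap·L/Q = 2.263 s
t_ret = A_ann·L/Q = 1.924 s
t_cycle = t_ext + t_ret

t ≈ 4.19 s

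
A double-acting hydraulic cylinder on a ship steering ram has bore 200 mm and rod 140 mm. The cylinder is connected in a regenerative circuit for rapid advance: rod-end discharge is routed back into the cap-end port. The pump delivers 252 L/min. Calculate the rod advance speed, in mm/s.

v ≈ 273 mm/s

In regeneration the rod-end outflow joins the pump flow into the cap end, so the net volume the pump must supply per unit advance equals the rod cross-section area.
Rod cross-section A_rod = π/4 × (140 mm)² = 15390 mm^2
v = Q_pump / A_rod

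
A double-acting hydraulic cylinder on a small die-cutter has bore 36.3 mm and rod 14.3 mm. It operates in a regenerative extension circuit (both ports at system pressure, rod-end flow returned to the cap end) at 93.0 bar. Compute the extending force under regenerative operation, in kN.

F ≈ 1.49 kN

With equal pressure on both faces, forces on the annular region cancel; the net push is pressure × rod cross-section.
Rod cross-section A_rod = π/4 × (14.3 mm)² = 160.6 mm^2
F = P × A_rod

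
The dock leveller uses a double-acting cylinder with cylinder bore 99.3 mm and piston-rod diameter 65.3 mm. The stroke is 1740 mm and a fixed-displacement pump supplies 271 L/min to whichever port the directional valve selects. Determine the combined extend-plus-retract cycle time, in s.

t ≈ 4.68 s

Cap-side area A_cap = π/4 × (99.3 mm)² = 7744 mm^2
Rod-side annular area A_ann = π/4 × (99.3² − 65.3²) = 4395 mm^2
t_ext = A_cap·L/Q = 2.983 s
t_ret = A_ann·L/Q = 1.693 s
t_cycle = t_ext + t_ret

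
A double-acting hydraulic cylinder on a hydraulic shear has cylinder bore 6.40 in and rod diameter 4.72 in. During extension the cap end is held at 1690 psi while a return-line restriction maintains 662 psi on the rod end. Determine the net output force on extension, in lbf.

Cap-side area A_cap = π/4 × (6.40 in)² = 32.17 in^2
Rod-side annular area A_ann = π/4 × (6.40² − 4.72²) = 14.67 in^2
Net thrust = P_cap·A_cap − P_rod·A_ann = 54370 lbf − 9713 lbf

F ≈ 44700 lbf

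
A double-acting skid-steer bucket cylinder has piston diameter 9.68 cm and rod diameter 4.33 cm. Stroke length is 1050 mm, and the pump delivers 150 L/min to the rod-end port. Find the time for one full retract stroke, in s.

Rod-side annular area A_ann = π/4 × (9.68² − 4.33²) = 58.87 cm^2
Swept volume V = A × L; t = V / Q = A·L / Q

t ≈ 2.47 s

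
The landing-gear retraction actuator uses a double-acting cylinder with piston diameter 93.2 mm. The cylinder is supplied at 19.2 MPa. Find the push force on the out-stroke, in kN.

F ≈ 131 kN

Cap-side area A_cap = π/4 × (93.2 mm)² = 6822 mm^2
F = P × A_cap = 19.2 MPa × A_cap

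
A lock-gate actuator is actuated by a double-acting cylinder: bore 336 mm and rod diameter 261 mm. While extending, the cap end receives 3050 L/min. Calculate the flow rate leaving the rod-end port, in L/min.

Q_out ≈ 1210 L/min

Cap-side area A_cap = π/4 × (336 mm)² = 88670 mm^2
Rod-side annular area A_ann = π/4 × (336² − 261²) = 35170 mm^2
Piston speed v = Q_in/A_cap; rod-end outflow Q_out = v × A_ann = Q_in × A_ann/A_cap.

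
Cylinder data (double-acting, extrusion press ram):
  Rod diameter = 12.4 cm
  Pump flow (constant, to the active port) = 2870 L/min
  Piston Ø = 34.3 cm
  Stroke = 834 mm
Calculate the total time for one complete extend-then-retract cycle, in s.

t ≈ 3.01 s

Cap-side area A_cap = π/4 × (34.3 cm)² = 924.0 cm^2
Rod-side annular area A_ann = π/4 × (34.3² − 12.4²) = 803.3 cm^2
t_ext = A_cap·L/Q = 1.611 s
t_ret = A_ann·L/Q = 1.401 s
t_cycle = t_ext + t_ret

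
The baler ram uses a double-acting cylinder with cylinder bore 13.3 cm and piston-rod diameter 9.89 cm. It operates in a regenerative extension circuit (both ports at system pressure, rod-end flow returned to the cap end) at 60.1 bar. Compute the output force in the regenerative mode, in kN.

With equal pressure on both faces, forces on the annular region cancel; the net push is pressure × rod cross-section.
Rod cross-section A_rod = π/4 × (9.89 cm)² = 76.82 cm^2
F = P × A_rod

F ≈ 46.2 kN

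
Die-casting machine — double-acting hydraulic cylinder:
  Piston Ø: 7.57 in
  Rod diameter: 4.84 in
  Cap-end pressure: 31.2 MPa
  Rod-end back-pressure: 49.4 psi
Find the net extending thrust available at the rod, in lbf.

F ≈ 2.02e5 lbf

Cap-side area A_cap = π/4 × (7.57 in)² = 45.01 in^2
Rod-side annular area A_ann = π/4 × (7.57² − 4.84²) = 26.61 in^2
Net thrust = P_cap·A_cap − P_rod·A_ann = 2.037e5 lbf − 1314 lbf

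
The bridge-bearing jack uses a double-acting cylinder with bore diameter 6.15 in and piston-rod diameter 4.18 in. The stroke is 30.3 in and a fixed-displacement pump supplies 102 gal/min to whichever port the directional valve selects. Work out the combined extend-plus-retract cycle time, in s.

Cap-side area A_cap = π/4 × (6.15 in)² = 29.71 in^2
Rod-side annular area A_ann = π/4 × (6.15² − 4.18²) = 15.98 in^2
t_ext = A_cap·L/Q = 2.292 s
t_ret = A_ann·L/Q = 1.233 s
t_cycle = t_ext + t_ret

t ≈ 3.53 s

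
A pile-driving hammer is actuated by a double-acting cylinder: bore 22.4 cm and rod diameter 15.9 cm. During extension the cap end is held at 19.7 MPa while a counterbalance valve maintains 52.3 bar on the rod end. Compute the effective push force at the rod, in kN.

Cap-side area A_cap = π/4 × (22.4 cm)² = 394.1 cm^2
Rod-side annular area A_ann = π/4 × (22.4² − 15.9²) = 195.5 cm^2
Net thrust = P_cap·A_cap − P_rod·A_ann = 776.3 kN − 102.3 kN

F ≈ 674 kN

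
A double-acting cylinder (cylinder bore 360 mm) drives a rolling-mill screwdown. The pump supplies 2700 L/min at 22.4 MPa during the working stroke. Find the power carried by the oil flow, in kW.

W ≈ 1010 kW

Hydraulic power = P × Q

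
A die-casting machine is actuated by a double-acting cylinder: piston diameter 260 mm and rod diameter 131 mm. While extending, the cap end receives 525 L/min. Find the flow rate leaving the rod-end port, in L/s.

Q_out ≈ 6.53 L/s

Cap-side area A_cap = π/4 × (260 mm)² = 53090 mm^2
Rod-side annular area A_ann = π/4 × (260² − 131²) = 39610 mm^2
Piston speed v = Q_in/A_cap; rod-end outflow Q_out = v × A_ann = Q_in × A_ann/A_cap.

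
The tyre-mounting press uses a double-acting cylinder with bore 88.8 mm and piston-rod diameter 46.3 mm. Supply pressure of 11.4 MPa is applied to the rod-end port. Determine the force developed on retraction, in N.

F ≈ 51400 N

Rod-side annular area A_ann = π/4 × (88.8² − 46.3²) = 4510 mm^2
On retraction the pressure acts on the annular area (bore minus rod).
F = P × A_ann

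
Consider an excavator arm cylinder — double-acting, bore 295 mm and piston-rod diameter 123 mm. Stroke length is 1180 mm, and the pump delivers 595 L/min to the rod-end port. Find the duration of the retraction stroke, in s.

Rod-side annular area A_ann = π/4 × (295² − 123²) = 56470 mm^2
Swept volume V = A × L; t = V / Q = A·L / Q

t ≈ 6.72 s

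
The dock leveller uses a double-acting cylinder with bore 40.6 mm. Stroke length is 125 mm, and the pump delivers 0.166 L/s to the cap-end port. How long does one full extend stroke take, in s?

t ≈ 0.975 s

Cap-side area A_cap = π/4 × (40.6 mm)² = 1295 mm^2
Swept volume V = A × L; t = V / Q = A·L / Q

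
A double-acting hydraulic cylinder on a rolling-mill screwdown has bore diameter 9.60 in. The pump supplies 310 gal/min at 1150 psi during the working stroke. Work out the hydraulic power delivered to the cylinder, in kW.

Hydraulic power = P × Q

W ≈ 155 kW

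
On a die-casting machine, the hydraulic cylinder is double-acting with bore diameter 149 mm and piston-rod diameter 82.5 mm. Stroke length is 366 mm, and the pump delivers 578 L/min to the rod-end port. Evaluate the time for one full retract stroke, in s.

t ≈ 0.459 s

Rod-side annular area A_ann = π/4 × (149² − 82.5²) = 12090 mm^2
Swept volume V = A × L; t = V / Q = A·L / Q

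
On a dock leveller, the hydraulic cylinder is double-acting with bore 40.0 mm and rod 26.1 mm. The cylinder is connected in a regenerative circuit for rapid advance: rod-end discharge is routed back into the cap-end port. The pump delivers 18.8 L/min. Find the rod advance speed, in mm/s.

In regeneration the rod-end outflow joins the pump flow into the cap end, so the net volume the pump must supply per unit advance equals the rod cross-section area.
Rod cross-section A_rod = π/4 × (26.1 mm)² = 535.0 mm^2
v = Q_pump / A_rod

v ≈ 586 mm/s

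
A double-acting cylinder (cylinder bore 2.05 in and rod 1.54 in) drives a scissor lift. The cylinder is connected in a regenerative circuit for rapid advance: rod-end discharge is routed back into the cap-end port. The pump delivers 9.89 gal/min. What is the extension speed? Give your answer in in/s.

In regeneration the rod-end outflow joins the pump flow into the cap end, so the net volume the pump must supply per unit advance equals the rod cross-section area.
Rod cross-section A_rod = π/4 × (1.54 in)² = 1.863 in^2
v = Q_pump / A_rod

v ≈ 20.4 in/s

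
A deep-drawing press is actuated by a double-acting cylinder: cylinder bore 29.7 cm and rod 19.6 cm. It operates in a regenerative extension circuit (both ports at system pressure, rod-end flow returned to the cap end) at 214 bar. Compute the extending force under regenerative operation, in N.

F ≈ 6.46e5 N

With equal pressure on both faces, forces on the annular region cancel; the net push is pressure × rod cross-section.
Rod cross-section A_rod = π/4 × (19.6 cm)² = 301.7 cm^2
F = P × A_rod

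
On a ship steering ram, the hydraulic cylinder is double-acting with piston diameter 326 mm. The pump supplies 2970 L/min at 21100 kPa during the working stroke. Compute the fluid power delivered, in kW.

Hydraulic power = P × Q

W ≈ 1040 kW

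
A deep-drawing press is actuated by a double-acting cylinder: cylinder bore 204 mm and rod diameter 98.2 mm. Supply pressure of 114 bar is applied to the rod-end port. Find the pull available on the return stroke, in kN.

F ≈ 286 kN

Rod-side annular area A_ann = π/4 × (204² − 98.2²) = 25110 mm^2
On retraction the pressure acts on the annular area (bore minus rod).
F = P × A_ann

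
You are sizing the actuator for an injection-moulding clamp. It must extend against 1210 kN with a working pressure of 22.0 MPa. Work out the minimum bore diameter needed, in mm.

D ≈ 265 mm

Extension force acts on the full piston face: F = P × (π/4)D².
D = √(4F / (πP)) = √(4 × 1210 kN / (π × 22.0 MPa))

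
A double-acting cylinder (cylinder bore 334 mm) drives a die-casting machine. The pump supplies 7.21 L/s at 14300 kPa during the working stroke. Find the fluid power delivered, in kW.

W ≈ 103 kW

Hydraulic power = P × Q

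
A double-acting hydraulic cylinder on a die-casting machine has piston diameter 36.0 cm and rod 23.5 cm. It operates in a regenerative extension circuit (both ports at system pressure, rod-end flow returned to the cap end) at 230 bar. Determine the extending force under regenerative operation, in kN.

With equal pressure on both faces, forces on the annular region cancel; the net push is pressure × rod cross-section.
Rod cross-section A_rod = π/4 × (23.5 cm)² = 433.7 cm^2
F = P × A_rod

F ≈ 998 kN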